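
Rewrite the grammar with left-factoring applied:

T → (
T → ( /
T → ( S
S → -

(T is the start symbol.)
T → ( T'
T' → ε
T' → /
T' → S
S → -

Left-factoring transforms A → αβ₁ | αβ₂ into A → αA' and A' → β₁ | β₂
(α is the longest common prefix among the alternatives). Repeat until
no nonterminal has two alternatives with a common prefix.

Round 1: T has alternatives sharing prefix '('. Introduce T': T → ( T'
  Add: T' → ε
  Add: T' → /
  Add: T' → S

No remaining common prefixes — done.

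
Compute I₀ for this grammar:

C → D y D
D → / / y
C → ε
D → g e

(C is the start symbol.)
First, augment the grammar with C' → C
I₀ = CLOSURE({ [C' → . C] }):
  [C' → . C] has the dot before C: add [C → . D y D], [C → .]
  [C → . D y D] has the dot before D: add [D → . / / y], [D → . g e]
No further items can be added.

I₀ = { [C → . D y D], [C → .], [C' → . C], [D → . / / y], [D → . g e] }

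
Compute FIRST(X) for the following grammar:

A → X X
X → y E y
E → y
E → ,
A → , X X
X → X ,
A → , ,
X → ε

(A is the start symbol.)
{ ',', 'y', ε }

From X → y E y:
  - y is a terminal: add 'y' and stop
From X → X ,:
  - X is the symbol being defined: contributes nothing new
    X is nullable, so continue to the next symbol
  - ',' is a terminal: add ',' and stop
From X → ε:
  - ε-production, so ε ∈ FIRST(X)

Collecting: FIRST(X) = { ',', 'y', ε }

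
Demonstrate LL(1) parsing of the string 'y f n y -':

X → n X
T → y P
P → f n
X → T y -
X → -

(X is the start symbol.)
LL(1) parsing maintains a stack (initially the start symbol over $) and the input. At each step: if the stack top is a terminal, match it against the current input token; if it is a non-terminal N, replace it with the RHS of M[N, lookahead] (the unique production whose predict set contains the lookahead).

Stack is shown with the top on the left.

Stack      Input        Action
------------------------------
X $        y f n y - $  output X → T y -
T y - $    y f n y - $  output T → y P
y P y - $  y f n y - $  match 'y'
P y - $    f n y - $    output P → f n
f n y - $  f n y - $    match 'f'
n y - $    n y - $      match 'n'
y - $      y - $        match 'y'
- $        - $          match '-'
$          $            accept

The string is accepted.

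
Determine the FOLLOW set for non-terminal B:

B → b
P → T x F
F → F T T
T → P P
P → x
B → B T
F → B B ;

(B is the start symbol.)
B is the start symbol, so $ ∈ FOLLOW(B).
In B → B T: B is followed by T, add FIRST(T) \ {ε} = { 'x' }
In F → B B ;: B is followed by B ';', add FIRST(B ';') \ {ε} = { 'b' }
In F → B B ;: B is followed by ';', add FIRST(';') \ {ε} = { ';' }

Taking the union: FOLLOW(B) = { $, ';', 'b', 'x' }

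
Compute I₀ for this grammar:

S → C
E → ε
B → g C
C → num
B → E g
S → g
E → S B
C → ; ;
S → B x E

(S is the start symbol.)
{ [B → . E g], [B → . g C], [C → . ; ;], [C → . num], [E → . S B], [E → .], [S → . B x E], [S → . C], [S → . g], [S' → . S] }

First, augment the grammar with S' → S
I₀ = CLOSURE({ [S' → . S] }):
  [S' → . S] has the dot before S: add [S → . C], [S → . g], [S → . B x E]
  [S → . C] has the dot before C: add [C → . num], [C → . ; ;]
  [S → . B x E] has the dot before B: add [B → . g C], [B → . E g]
  [B → . E g] has the dot before E: add [E → .], [E → . S B]
No further items can be added.

I₀ = { [B → . E g], [B → . g C], [C → . ; ;], [C → . num], [E → . S B], [E → .], [S → . B x E], [S → . C], [S → . g], [S' → . S] }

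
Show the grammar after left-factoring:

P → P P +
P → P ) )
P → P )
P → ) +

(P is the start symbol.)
P → P P'
P' → P +
P' → ) P''
P'' → )
P'' → ε
P → ) +

Left-factoring transforms A → αβ₁ | αβ₂ into A → αA' and A' → β₁ | β₂
(α is the longest common prefix among the alternatives). Repeat until
no nonterminal has two alternatives with a common prefix.

Round 1: P has alternatives sharing prefix 'P'. Introduce P': P → P P'
  Add: P' → P +
  Add: P' → ) )
  Add: P' → )

Round 2: P' has alternatives sharing prefix ')'. Introduce P'': P' → ) P''
  Add: P'' → )
  Add: P'' → ε

No remaining common prefixes — done.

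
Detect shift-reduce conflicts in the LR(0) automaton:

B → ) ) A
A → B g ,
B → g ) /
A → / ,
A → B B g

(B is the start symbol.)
No shift-reduce conflicts

Augment with B' → B and build the canonical LR(0) collection (I0 = CLOSURE({[B' → . B]}), then GOTO on every symbol after a dot until no new states appear). It has 15 states:
  I0: { [B → . ) ) A], [B → . g ) /], [B' → . B] }  — shift
  I1: { [B → ) . ) A] }  — shift
  I2: { [B' → B .] }  — accept
  I3: { [B → g . ) /] }  — shift
  I4: { [B → g ) . /] }  — shift
  I5: { [B → g ) / .] }  — reduce
  I6: { [A → . / ,], [A → . B B g], [A → . B g ,], [B → ) ) . A], [B → . ) ) A], [B → . g ) /] }  — shift
  I7: { [A → / . ,] }  — shift
  I8: { [B → ) ) A .] }  — reduce
  I9: { [A → B . B g], [A → B . g ,], [B → . ) ) A], [B → . g ) /] }  — shift
  I10: { [A → B B . g] }  — shift
  I11: { [A → B g . ,], [B → g . ) /] }  — shift
  I12: { [A → B g , .] }  — reduce
  I13: { [A → B B g .] }  — reduce
  I14: { [A → / , .] }  — reduce

No state contains both a complete item and a shift item.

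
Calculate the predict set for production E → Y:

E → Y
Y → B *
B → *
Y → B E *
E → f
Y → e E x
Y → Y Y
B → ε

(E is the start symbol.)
{ '*', 'e', 'f' }

PREDICT(E → Y) = (FIRST(RHS) \ {ε}) ∪ (FOLLOW(E) if ε ∈ FIRST(RHS), i.e. RHS ⇒* ε)
FIRST(Y) = { '*', 'e', 'f' }
FIRST(Y) = { '*', 'e', 'f' }
ε ∉ FIRST(Y), so FOLLOW(E) is not added.
PREDICT(E → Y) = { '*', 'e', 'f' }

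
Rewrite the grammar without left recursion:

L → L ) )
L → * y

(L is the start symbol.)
L → * y L'
L' → ) ) L'
L' → ε

L is directly left-recursive. The standard transformation for
  A → A α₁ | ... | A α_m | β₁ | ... | β_n
is
  A  → β₁ A' | ... | β_n A'
  A' → α₁ A' | ... | α_m A' | ε

L → * y becomes L → * y L'
L → L ) ) becomes L' → ) ) L'
Add L' → ε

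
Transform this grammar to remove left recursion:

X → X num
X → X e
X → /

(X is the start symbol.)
X is directly left-recursive. The standard transformation for
  A → A α₁ | ... | A α_m | β₁ | ... | β_n
is
  A  → β₁ A' | ... | β_n A'
  A' → α₁ A' | ... | α_m A' | ε

X → / becomes X → / X'
X → X num becomes X' → num X'
X → X e becomes X' → e X'
Add X' → ε

Resulting grammar:
X → / X'
X' → num X'
X' → e X'
X' → ε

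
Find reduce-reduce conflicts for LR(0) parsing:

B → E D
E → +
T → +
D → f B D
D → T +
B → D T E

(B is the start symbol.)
Yes — I1: [E → + .] vs [T → + .]

A reduce-reduce conflict occurs when an LR(0) state has two complete items [A → α .] and [B → β .] — both call for a reduction, and with no lookahead the parser cannot choose between them.

Augment with B' → B and build the canonical LR(0) collection (I0 = CLOSURE({[B' → . B]}), then GOTO on every symbol after a dot until no new states appear). It has 15 states:
  I0: { [B → . D T E], [B → . E D], [B' → . B], [D → . T +], [D → . f B D], [E → . +], [T → . +] }  — shift
  I1: { [E → + .], [T → + .] }  — 2 reduces
  I2: { [B' → B .] }  — accept
  I3: { [B → D . T E], [T → . +] }  — shift
  I4: { [B → E . D], [D → . T +], [D → . f B D], [T → . +] }  — shift
  I5: { [D → T . +] }  — shift
  I6: { [B → . D T E], [B → . E D], [D → . T +], [D → . f B D], [D → f . B D], [E → . +], [T → . +] }  — shift
  I7: { [D → . T +], [D → . f B D], [D → f B . D], [T → . +] }  — shift
  I8: { [T → + .] }  — reduce
  I9: { [D → f B D .] }  — reduce
  I10: { [D → T + .] }  — reduce
  I11: { [B → E D .] }  — reduce
  I12: { [B → D T . E], [E → . +] }  — shift
  I13: { [E → + .] }  — reduce
  I14: { [B → D T E .] }  — reduce

I1 contains complete items [E → + .], [T → + .] — reduce-reduce conflict.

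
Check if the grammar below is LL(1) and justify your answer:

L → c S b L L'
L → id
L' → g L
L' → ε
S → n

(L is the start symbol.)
Relevant sets:
  FOLLOW(L') = { $, 'g' }

For L:
  PREDICT(L → c S b L L') = { 'c' }
  PREDICT(L → id) = { 'id' }
For L':
  PREDICT(L' → g L) = { 'g' }
  PREDICT(L' → ε) = { $, 'g' }
S has a single production, so nothing to check there.

Conflict found: Predict set conflict for L': { 'g' }
The grammar is NOT LL(1).

Answer: No. Predict set conflict for L': { 'g' }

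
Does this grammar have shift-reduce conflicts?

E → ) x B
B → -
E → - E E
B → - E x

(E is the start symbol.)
Augment with E' → E and build the canonical LR(0) collection (I0 = CLOSURE({[E' → . E]}), then GOTO on every symbol after a dot until no new states appear). It has 11 states:
  I0: { [E → . ) x B], [E → . - E E], [E' → . E] }  — shift
  I1: { [E → ) . x B] }  — shift
  I2: { [E → - . E E], [E → . ) x B], [E → . - E E] }  — shift
  I3: { [E' → E .] }  — accept
  I4: { [E → - E . E], [E → . ) x B], [E → . - E E] }  — shift
  I5: { [E → - E E .] }  — reduce
  I6: { [B → . - E x], [B → . -], [E → ) x . B] }  — shift
  I7: { [B → - . E x], [B → - .], [E → . ) x B], [E → . - E E] }  — shift, reduce
  I8: { [E → ) x B .] }  — reduce
  I9: { [B → - E . x] }  — shift
  I10: { [B → - E x .] }  — reduce

I7 contains reduce item [B → - .] and shift items [E → . ) x B], [E → . - E E] — shift-reduce conflict.

Answer: Yes — I7: [B → - .] vs [E → . ) x B]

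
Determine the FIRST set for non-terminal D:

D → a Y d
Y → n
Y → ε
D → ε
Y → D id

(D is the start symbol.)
To compute FIRST(D), examine every production with D on the left-hand side, reading each right-hand side left to right until a non-nullable symbol is reached.

From D → a Y d:
  - a is a terminal: add 'a' and stop
From D → ε:
  - ε-production, so ε ∈ FIRST(D)

Collecting: FIRST(D) = { 'a', ε }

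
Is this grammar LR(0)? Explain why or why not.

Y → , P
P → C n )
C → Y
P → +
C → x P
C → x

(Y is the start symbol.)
A grammar is LR(0) if no state in the canonical LR(0) collection has:
  - both a shift item (dot before a terminal) and a complete item (shift-reduce conflict), or
  - two or more complete items (reduce-reduce conflict; the accept item [Y' → Y .] counts as a complete item here).

Augment with Y' → Y and build the canonical LR(0) collection (I0 = CLOSURE({[Y' → . Y]}), then GOTO on every symbol after a dot until no new states appear). It has 11 states:
  I0: { [Y → . , P], [Y' → . Y] }  — shift
  I1: { [C → . Y], [C → . x P], [C → . x], [P → . +], [P → . C n )], [Y → , . P], [Y → . , P] }  — shift
  I2: { [Y' → Y .] }  — accept
  I3: { [P → + .] }  — reduce
  I4: { [P → C . n )] }  — shift
  I5: { [Y → , P .] }  — reduce
  I6: { [C → Y .] }  — reduce
  I7: { [C → . Y], [C → . x P], [C → . x], [C → x . P], [C → x .], [P → . +], [P → . C n )], [Y → . , P] }  — shift, reduce
  I8: { [C → x P .] }  — reduce
  I9: { [P → C n . )] }  — shift
  I10: { [P → C n ) .] }  — reduce

Conflict in state I7:
  Shift-reduce conflict between [C → x .] and [C → . x]
So the grammar is NOT LR(0).

Answer: No. Shift-reduce conflict between [C → x .] and [C → . x]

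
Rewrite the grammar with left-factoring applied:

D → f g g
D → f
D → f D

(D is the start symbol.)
D → f D'
D' → g g
D' → ε
D' → D

Left-factoring transforms A → αβ₁ | αβ₂ into A → αA' and A' → β₁ | β₂
(α is the longest common prefix among the alternatives). Repeat until
no nonterminal has two alternatives with a common prefix.

Round 1: D has alternatives sharing prefix 'f'. Introduce D': D → f D'
  Add: D' → g g
  Add: D' → ε
  Add: D' → D

No remaining common prefixes — done.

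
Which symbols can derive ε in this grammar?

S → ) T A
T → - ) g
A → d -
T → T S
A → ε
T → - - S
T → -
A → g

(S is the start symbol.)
{ 'A' }

ε-productions: A → ε
So A is immediately nullable.
No further non-terminal can be added: every production for the remaining non-terminals contains a terminal or a non-nullable non-terminal.
Nullable = { 'A' }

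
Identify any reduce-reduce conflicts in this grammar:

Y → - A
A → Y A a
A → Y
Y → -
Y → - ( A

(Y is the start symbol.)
No reduce-reduce conflicts

Augment with Y' → Y and build the canonical LR(0) collection (I0 = CLOSURE({[Y' → . Y]}), then GOTO on every symbol after a dot until no new states appear). It has 9 states:
  I0: { [Y → . - ( A], [Y → . - A], [Y → . -], [Y' → . Y] }  — shift
  I1: { [A → . Y A a], [A → . Y], [Y → - . ( A], [Y → - . A], [Y → - .], [Y → . - ( A], [Y → . - A], [Y → . -] }  — shift, reduce
  I2: { [Y' → Y .] }  — accept
  I3: { [A → . Y A a], [A → . Y], [Y → - ( . A], [Y → . - ( A], [Y → . - A], [Y → . -] }  — shift
  I4: { [Y → - A .] }  — reduce
  I5: { [A → . Y A a], [A → . Y], [A → Y . A a], [A → Y .], [Y → . - ( A], [Y → . - A], [Y → . -] }  — shift, reduce
  I6: { [A → Y A . a] }  — shift
  I7: { [A → Y A a .] }  — reduce
  I8: { [Y → - ( A .] }  — reduce

No state contains more than one complete item.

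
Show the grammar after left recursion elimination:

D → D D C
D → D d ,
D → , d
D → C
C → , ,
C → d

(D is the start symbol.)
D → , d D'
D → C D'
D' → D C D'
D' → d , D'
D' → ε
C → , ,
C → d

D is directly left-recursive. The standard transformation for
  A → A α₁ | ... | A α_m | β₁ | ... | β_n
is
  A  → β₁ A' | ... | β_n A'
  A' → α₁ A' | ... | α_m A' | ε

D → , d becomes D → , d D'
D → C becomes D → C D'
D → D D C becomes D' → D C D'
D → D d , becomes D' → d , D'
Add D' → ε

Productions for other non-terminals are unchanged:
  C → , ,
  C → d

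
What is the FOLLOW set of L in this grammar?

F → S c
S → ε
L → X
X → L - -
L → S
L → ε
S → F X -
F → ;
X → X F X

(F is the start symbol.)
{ '-' }

To compute FOLLOW(L), find every occurrence of L on a right-hand side N → α L β: add FIRST(β) \ {ε}, and if β is empty or nullable also add FOLLOW(N). Iterate to a fixed point.

In X → L - -: L is followed by '-' '-', add FIRST('-' '-') \ {ε} = { '-' }

Taking the union: FOLLOW(L) = { '-' }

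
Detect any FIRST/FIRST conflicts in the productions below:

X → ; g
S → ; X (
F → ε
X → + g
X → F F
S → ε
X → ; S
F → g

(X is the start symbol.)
Yes. X → ';' g / X → ';' S on { ';' }

FIRST sets of the non-terminals at (or reachable through a nullable prefix from) the front of some alternative:
  FIRST(F) = { 'g', ε }

Productions for X:
  X → ; g: FIRST = { ';' }
  X → + g: FIRST = { '+' }
  X → F F: FIRST = { 'g', ε }
  X → ; S: FIRST = { ';' }
Productions for S:
  S → ; X (: FIRST = { ';' }
  S → ε: FIRST = { ε }
Productions for F:
  F → ε: FIRST = { ε }
  F → g: FIRST = { 'g' }

Conflict for X: X → ; g and X → ; S
  Overlap: { ';' }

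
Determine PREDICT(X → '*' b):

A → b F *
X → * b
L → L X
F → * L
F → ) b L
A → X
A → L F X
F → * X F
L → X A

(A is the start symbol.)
{ '*' }

PREDICT(X → '*' b) = (FIRST(RHS) \ {ε}) ∪ (FOLLOW(X) if ε ∈ FIRST(RHS), i.e. RHS ⇒* ε)
FIRST('*' b) = { '*' }
ε ∉ FIRST('*' b), so FOLLOW(X) is not added.
PREDICT(X → '*' b) = { '*' }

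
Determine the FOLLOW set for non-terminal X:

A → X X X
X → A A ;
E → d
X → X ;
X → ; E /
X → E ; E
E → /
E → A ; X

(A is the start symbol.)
{ $, '/', ';', 'd' }

In A → X X X: X is followed by X X, add FIRST(X X) \ {ε} = { '/', ';', 'd' }
In A → X X X: X is followed by X, add FIRST(X) \ {ε} = { '/', ';', 'd' }
In A → X X X: X is at the end, add FOLLOW(A)
In X → X ;: X is followed by ';', add FIRST(';') \ {ε} = { ';' }
In E → A ; X: X is at the end, add FOLLOW(E)

The FOLLOW sets referred to above (computed the same way, to a fixed point):
  FOLLOW(A) = { $, '/', ';', 'd' }
  FOLLOW(E) = { $, '/', ';', 'd' }

Taking the union: FOLLOW(X) = { $, '/', ';', 'd' }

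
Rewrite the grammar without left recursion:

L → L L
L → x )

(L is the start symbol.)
L is directly left-recursive. The standard transformation for
  A → A α₁ | ... | A α_m | β₁ | ... | β_n
is
  A  → β₁ A' | ... | β_n A'
  A' → α₁ A' | ... | α_m A' | ε

L → x ) becomes L → x ) L'
L → L L becomes L' → L L'
Add L' → ε

Resulting grammar:
L → x ) L'
L' → L L'
L' → ε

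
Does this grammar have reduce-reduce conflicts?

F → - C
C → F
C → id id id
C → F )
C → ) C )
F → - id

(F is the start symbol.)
No reduce-reduce conflicts

A reduce-reduce conflict occurs when an LR(0) state has two complete items [A → α .] and [B → β .] — both call for a reduction, and with no lookahead the parser cannot choose between them.

Augment with F' → F and build the canonical LR(0) collection (I0 = CLOSURE({[F' → . F]}), then GOTO on every symbol after a dot until no new states appear). It has 13 states:
  I0: { [F → . - C], [F → . - id], [F' → . F] }  — shift
  I1: { [C → . ) C )], [C → . F )], [C → . F], [C → . id id id], [F → - . C], [F → - . id], [F → . - C], [F → . - id] }  — shift
  I2: { [F' → F .] }  — accept
  I3: { [C → ) . C )], [C → . ) C )], [C → . F )], [C → . F], [C → . id id id], [F → . - C], [F → . - id] }  — shift
  I4: { [F → - C .] }  — reduce
  I5: { [C → F . )], [C → F .] }  — shift, reduce
  I6: { [C → id . id id], [F → - id .] }  — shift, reduce
  I7: { [C → id id . id] }  — shift
  I8: { [C → id id id .] }  — reduce
  I9: { [C → F ) .] }  — reduce
  I10: { [C → ) C . )] }  — shift
  I11: { [C → id . id id] }  — shift
  I12: { [C → ) C ) .] }  — reduce

No state contains more than one complete item.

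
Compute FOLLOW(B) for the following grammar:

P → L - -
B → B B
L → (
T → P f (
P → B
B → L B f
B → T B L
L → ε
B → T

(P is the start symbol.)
In B → B B: B is followed by B, add FIRST(B) \ {ε} = { '(', '-' }
In B → B B: B is at the end; this adds FOLLOW(B) to itself — nothing new
In P → B: B is at the end, add FOLLOW(P)
In B → L B f: B is followed by f, add FIRST(f) \ {ε} = { 'f' }
In B → T B L: B is followed by L, add FIRST(L) \ {ε} = { '(' }
  L is nullable, so FOLLOW(B) is also included — that is the set being defined, nothing new

The FOLLOW sets referred to above (computed the same way, to a fixed point):
  FOLLOW(P) = { $, 'f' }

Taking the union: FOLLOW(B) = { $, '(', '-', 'f' }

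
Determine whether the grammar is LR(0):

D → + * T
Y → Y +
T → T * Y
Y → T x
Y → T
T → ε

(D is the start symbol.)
No. Shift-reduce conflict between [D → + * T .] and [T → T . * Y]

A grammar is LR(0) if no state in the canonical LR(0) collection has:
  - both a shift item (dot before a terminal) and a complete item (shift-reduce conflict), or
  - two or more complete items (reduce-reduce conflict; the accept item [D' → D .] counts as a complete item here).

Augment with D' → D and build the canonical LR(0) collection (I0 = CLOSURE({[D' → . D]}), then GOTO on every symbol after a dot until no new states appear). It has 10 states:
  I0: { [D → . + * T], [D' → . D] }  — shift
  I1: { [D → + . * T] }  — shift
  I2: { [D' → D .] }  — accept
  I3: { [D → + * . T], [T → . T * Y], [T → .] }  — reduce
  I4: { [D → + * T .], [T → T . * Y] }  — shift, reduce
  I5: { [T → . T * Y], [T → .], [T → T * . Y], [Y → . T x], [Y → . T], [Y → . Y +] }  — reduce
  I6: { [T → T . * Y], [Y → T . x], [Y → T .] }  — shift, reduce
  I7: { [T → T * Y .], [Y → Y . +] }  — shift, reduce
  I8: { [Y → Y + .] }  — reduce
  I9: { [Y → T x .] }  — reduce

Conflict in state I4:
  Shift-reduce conflict between [D → + * T .] and [T → T . * Y]
So the grammar is NOT LR(0).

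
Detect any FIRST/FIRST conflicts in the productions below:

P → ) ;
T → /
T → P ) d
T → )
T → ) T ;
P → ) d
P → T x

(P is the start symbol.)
Yes. P → ')' ';' / P → ')' d on { ')' }; P → ')' ';' / P → T x on { ')' }; P → ')' d / P → T x on { ')' }; T → '/' / T → P ')' d on { '/' }; T → P ')' d / T → ')' on { ')' }; T → P ')' d / T → ')' T ';' on { ')' }; T → ')' / T → ')' T ';' on { ')' }

FIRST sets of the non-terminals at (or reachable through a nullable prefix from) the front of some alternative:
  FIRST(T) = { ')', '/' }
  FIRST(P) = { ')', '/' }

Productions for P:
  P → ) ;: FIRST = { ')' }
  P → ) d: FIRST = { ')' }
  P → T x: FIRST = { ')', '/' }
Productions for T:
  T → /: FIRST = { '/' }
  T → P ) d: FIRST = { ')', '/' }
  T → ): FIRST = { ')' }
  T → ) T ;: FIRST = { ')' }

Conflict for P: P → ) ; and P → ) d
  Overlap: { ')' }
Conflict for P: P → ) ; and P → T x
  Overlap: { ')' }
Conflict for P: P → ) d and P → T x
  Overlap: { ')' }
Conflict for T: T → / and T → P ) d
  Overlap: { '/' }
Conflict for T: T → P ) d and T → )
  Overlap: { ')' }
Conflict for T: T → P ) d and T → ) T ;
  Overlap: { ')' }
Conflict for T: T → ) and T → ) T ;
  Overlap: { ')' }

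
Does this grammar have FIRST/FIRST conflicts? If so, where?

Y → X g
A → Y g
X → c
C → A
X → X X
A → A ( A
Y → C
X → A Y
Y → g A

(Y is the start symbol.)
FIRST sets of the non-terminals at (or reachable through a nullable prefix from) the front of some alternative:
  FIRST(X) = { 'c', 'g' }
  FIRST(C) = { 'c', 'g' }
  FIRST(Y) = { 'c', 'g' }
  FIRST(A) = { 'c', 'g' }

Productions for Y:
  Y → X g: FIRST = { 'c', 'g' }
  Y → C: FIRST = { 'c', 'g' }
  Y → g A: FIRST = { 'g' }
Productions for A:
  A → Y g: FIRST = { 'c', 'g' }
  A → A ( A: FIRST = { 'c', 'g' }
Productions for X:
  X → c: FIRST = { 'c' }
  X → X X: FIRST = { 'c', 'g' }
  X → A Y: FIRST = { 'c', 'g' }
C has only one production, so no FIRST/FIRST conflict is possible there.

Conflict for Y: Y → X g and Y → C
  Overlap: { 'c', 'g' }
Conflict for Y: Y → X g and Y → g A
  Overlap: { 'g' }
Conflict for Y: Y → C and Y → g A
  Overlap: { 'g' }
Conflict for A: A → Y g and A → A ( A
  Overlap: { 'c', 'g' }
Conflict for X: X → c and X → X X
  Overlap: { 'c' }
Conflict for X: X → c and X → A Y
  Overlap: { 'c' }
Conflict for X: X → X X and X → A Y
  Overlap: { 'c', 'g' }

Answer: Yes. Y → X g / Y → C on { 'c', 'g' }; Y → X g / Y → g A on { 'g' }; Y → C / Y → g A on { 'g' }; A → Y g / A → A '(' A on { 'c', 'g' }; X → c / X → X X on { 'c' }; X → c / X → A Y on { 'c' }; X → X X / X → A Y on { 'c', 'g' }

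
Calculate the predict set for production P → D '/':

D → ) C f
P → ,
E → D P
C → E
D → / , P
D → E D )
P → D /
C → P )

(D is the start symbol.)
PREDICT(P → D '/') = (FIRST(RHS) \ {ε}) ∪ (FOLLOW(P) if ε ∈ FIRST(RHS), i.e. RHS ⇒* ε)
FIRST(D) = { ')', '/' }
FIRST(D '/') = { ')', '/' }
ε ∉ FIRST(D '/'), so FOLLOW(P) is not added.
PREDICT(P → D '/') = { ')', '/' }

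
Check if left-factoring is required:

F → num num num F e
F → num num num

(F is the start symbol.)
Yes, F has productions with common prefix 'num num num'

Left-factoring is needed when two productions for the same non-terminal
share a common prefix on the right-hand side.

Productions for F:
  F → num num num F e
  F → num num num

Found common prefix 'num num num' in productions for F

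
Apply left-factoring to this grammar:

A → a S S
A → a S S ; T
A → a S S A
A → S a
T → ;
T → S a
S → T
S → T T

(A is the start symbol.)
Left-factoring transforms A → αβ₁ | αβ₂ into A → αA' and A' → β₁ | β₂
(α is the longest common prefix among the alternatives). Repeat until
no nonterminal has two alternatives with a common prefix.

Round 1: A has alternatives sharing prefix 'a S S'. Introduce A': A → a S S A'
  Add: A' → ε
  Add: A' → ; T
  Add: A' → A

Round 2: S has alternatives sharing prefix 'T'. Introduce S': S → T S'
  Add: S' → ε
  Add: S' → T

No remaining common prefixes — done.

Resulting grammar:
A → a S S A'
A' → ε
A' → ; T
A' → A
A → S a
T → ;
T → S a
S → T S'
S' → ε
S' → T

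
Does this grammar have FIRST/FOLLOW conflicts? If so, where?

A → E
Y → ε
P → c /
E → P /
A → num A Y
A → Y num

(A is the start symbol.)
A FIRST/FOLLOW conflict occurs when a non-terminal N has a nullable alternative N → β (β ⇒* ε) and another alternative N → α with FIRST(α) ∩ FOLLOW(N) ≠ ∅: on such a lookahead the parser cannot decide between expanding α and letting N vanish via β.

Nullable non-terminals: Y.
Y has a nullable alternative but only one production, so nothing to check.

A, E, P have no nullable alternative, so no FIRST/FOLLOW check is needed there.

No FIRST/FOLLOW conflicts found.

Answer: No FIRST/FOLLOW conflicts.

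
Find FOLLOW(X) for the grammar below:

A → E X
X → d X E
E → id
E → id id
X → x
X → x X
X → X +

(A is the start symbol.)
In A → E X: X is at the end, add FOLLOW(A)
In X → d X E: X is followed by E, add FIRST(E) \ {ε} = { 'id' }
In X → x X: X is at the end; this adds FOLLOW(X) to itself — nothing new
In X → X +: X is followed by '+', add FIRST('+') \ {ε} = { '+' }

The FOLLOW sets referred to above (computed the same way, to a fixed point):
  FOLLOW(A) = { $ }

Taking the union: FOLLOW(X) = { $, '+', 'id' }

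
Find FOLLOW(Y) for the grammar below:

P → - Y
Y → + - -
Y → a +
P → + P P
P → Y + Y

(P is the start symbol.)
{ $, '+', '-', 'a' }

In P → - Y: Y is at the end, add FOLLOW(P)
In P → Y + Y: Y is followed by '+' Y, add FIRST('+' Y) \ {ε} = { '+' }
In P → Y + Y: Y is at the end, add FOLLOW(P)

The FOLLOW sets referred to above (computed the same way, to a fixed point):
  FOLLOW(P) = { $, '+', '-', 'a' }

Taking the union: FOLLOW(Y) = { $, '+', '-', 'a' }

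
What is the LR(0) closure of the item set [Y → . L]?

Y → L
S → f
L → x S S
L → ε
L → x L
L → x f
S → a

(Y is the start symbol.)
Start with: [Y → . L]
  [Y → . L] has the dot before L: add [L → . x S S], [L → .], [L → . x L], [L → . x f]
No further items can be added.

CLOSURE = { [L → . x L], [L → . x S S], [L → . x f], [L → .], [Y → . L] }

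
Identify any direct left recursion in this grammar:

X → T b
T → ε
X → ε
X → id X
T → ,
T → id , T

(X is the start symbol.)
X → T b: starts with T
T → ε: starts with ε
X → ε: starts with ε
X → id X: starts with id
T → ,: starts with ','
T → id , T: starts with id

No direct left recursion found.

Answer: No direct left recursion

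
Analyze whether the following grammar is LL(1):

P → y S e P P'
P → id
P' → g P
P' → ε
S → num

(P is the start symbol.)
A grammar is LL(1) if for each non-terminal N with multiple productions, the predict sets of those productions are pairwise disjoint, where PREDICT(N → α) = (FIRST(α) \ {ε}) ∪ (FOLLOW(N) if α ⇒* ε).

Relevant sets:
  FOLLOW(P') = { $, 'g' }

For P:
  PREDICT(P → y S e P P') = { 'y' }
  PREDICT(P → id) = { 'id' }
For P':
  PREDICT(P' → g P) = { 'g' }
  PREDICT(P' → ε) = { $, 'g' }
S has a single production, so nothing to check there.

Conflict found: Predict set conflict for P': { 'g' }
The grammar is NOT LL(1).

Answer: No. Predict set conflict for P': { 'g' }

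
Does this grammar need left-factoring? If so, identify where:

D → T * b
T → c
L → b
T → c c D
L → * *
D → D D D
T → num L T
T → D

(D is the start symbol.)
Left-factoring is needed when two productions for the same non-terminal
share a common prefix on the right-hand side.

Productions for D:
  D → T * b
  D → D D D
Productions for T:
  T → c
  T → c c D
  T → num L T
  T → D
Productions for L:
  L → b
  L → * *

Found common prefix 'c' in productions for T

Answer: Yes, T has productions with common prefix 'c'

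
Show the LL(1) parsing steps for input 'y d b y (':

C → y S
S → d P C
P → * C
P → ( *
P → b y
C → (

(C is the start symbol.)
LL(1) parsing maintains a stack (initially the start symbol over $) and the input. At each step: if the stack top is a terminal, match it against the current input token; if it is a non-terminal N, replace it with the RHS of M[N, lookahead] (the unique production whose predict set contains the lookahead).

Stack is shown with the top on the left.

Stack    Input        Action
----------------------------
C $      y d b y ( $  output C → y S
y S $    y d b y ( $  match 'y'
S $      d b y ( $    output S → d P C
d P C $  d b y ( $    match 'd'
P C $    b y ( $      output P → b y
b y C $  b y ( $      match 'b'
y C $    y ( $        match 'y'
C $      ( $          output C → (
( $      ( $          match '('
$        $            accept

The string is accepted.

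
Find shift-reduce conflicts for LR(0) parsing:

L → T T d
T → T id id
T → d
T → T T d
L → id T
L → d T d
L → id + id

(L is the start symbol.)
Yes — I3: [T → d .] vs [T → . d]; I6: [L → id T .] vs [T → T . id id]

Augment with L' → L and build the canonical LR(0) collection (I0 = CLOSURE({[L' → . L]}), then GOTO on every symbol after a dot until no new states appear). It has 17 states:
  I0: { [L → . T T d], [L → . d T d], [L → . id + id], [L → . id T], [L' → . L], [T → . T T d], [T → . T id id], [T → . d] }  — shift
  I1: { [L' → L .] }  — accept
  I2: { [L → T . T d], [T → . T T d], [T → . T id id], [T → . d], [T → T . T d], [T → T . id id] }  — shift
  I3: { [L → d . T d], [T → . T T d], [T → . T id id], [T → . d], [T → d .] }  — shift, reduce
  I4: { [L → id . + id], [L → id . T], [T → . T T d], [T → . T id id], [T → . d] }  — shift
  I5: { [L → id + . id] }  — shift
  I6: { [L → id T .], [T → . T T d], [T → . T id id], [T → . d], [T → T . T d], [T → T . id id] }  — shift, reduce
  I7: { [T → d .] }  — reduce
  I8: { [T → . T T d], [T → . T id id], [T → . d], [T → T . T d], [T → T . id id], [T → T T . d] }  — shift
  I9: { [T → T id . id] }  — shift
  I10: { [T → T id id .] }  — reduce
  I11: { [T → T T d .], [T → d .] }  — 2 reduces
  I12: { [L → id + id .] }  — reduce
  I13: { [L → d T . d], [T → . T T d], [T → . T id id], [T → . d], [T → T . T d], [T → T . id id] }  — shift
  I14: { [L → d T d .], [T → d .] }  — 2 reduces
  I15: { [L → T T . d], [T → . T T d], [T → . T id id], [T → . d], [T → T . T d], [T → T . id id], [T → T T . d] }  — shift
  I16: { [L → T T d .], [T → T T d .], [T → d .] }  — 3 reduces

I3 contains reduce item [T → d .] and shift item [T → . d] — shift-reduce conflict.
I6 contains reduce item [L → id T .] and shift items [T → T . id id], [T → . d] — shift-reduce conflict.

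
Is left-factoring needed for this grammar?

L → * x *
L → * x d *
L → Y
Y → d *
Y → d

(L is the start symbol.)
Left-factoring is needed when two productions for the same non-terminal
share a common prefix on the right-hand side.

Productions for L:
  L → * x *
  L → * x d *
  L → Y
Productions for Y:
  Y → d *
  Y → d

Found common prefix '* x' in productions for L
Found common prefix 'd' in productions for Y

Answer: Yes, L has productions with common prefix '* x'; Y has productions with common prefix 'd'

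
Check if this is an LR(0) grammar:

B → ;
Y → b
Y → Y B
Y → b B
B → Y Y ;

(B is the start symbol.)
A grammar is LR(0) if no state in the canonical LR(0) collection has:
  - both a shift item (dot before a terminal) and a complete item (shift-reduce conflict), or
  - two or more complete items (reduce-reduce conflict; the accept item [B' → B .] counts as a complete item here).

Augment with B' → B and build the canonical LR(0) collection (I0 = CLOSURE({[B' → . B]}), then GOTO on every symbol after a dot until no new states appear). It has 9 states:
  I0: { [B → . ;], [B → . Y Y ;], [B' → . B], [Y → . Y B], [Y → . b B], [Y → . b] }  — shift
  I1: { [B → ; .] }  — reduce
  I2: { [B' → B .] }  — accept
  I3: { [B → . ;], [B → . Y Y ;], [B → Y . Y ;], [Y → . Y B], [Y → . b B], [Y → . b], [Y → Y . B] }  — shift
  I4: { [B → . ;], [B → . Y Y ;], [Y → . Y B], [Y → . b B], [Y → . b], [Y → b . B], [Y → b .] }  — shift, reduce
  I5: { [Y → b B .] }  — reduce
  I6: { [Y → Y B .] }  — reduce
  I7: { [B → . ;], [B → . Y Y ;], [B → Y . Y ;], [B → Y Y . ;], [Y → . Y B], [Y → . b B], [Y → . b], [Y → Y . B] }  — shift
  I8: { [B → ; .], [B → Y Y ; .] }  — 2 reduces

Conflict in state I4:
  Shift-reduce conflict between [Y → b .] and [B → . ;]
So the grammar is NOT LR(0).

Answer: No. Shift-reduce conflict between [Y → b .] and [B → . ;]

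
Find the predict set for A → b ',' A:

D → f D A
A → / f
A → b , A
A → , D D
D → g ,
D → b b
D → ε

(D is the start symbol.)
{ 'b' }

PREDICT(A → b ',' A) = (FIRST(RHS) \ {ε}) ∪ (FOLLOW(A) if ε ∈ FIRST(RHS), i.e. RHS ⇒* ε)
FIRST(b ',' A) = { 'b' }
ε ∉ FIRST(b ',' A), so FOLLOW(A) is not added.
PREDICT(A → b ',' A) = { 'b' }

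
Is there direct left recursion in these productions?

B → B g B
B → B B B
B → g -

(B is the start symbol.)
Yes, B is left-recursive

B → B g B: LEFT RECURSIVE (starts with B)
B → B B B: LEFT RECURSIVE (starts with B)
B → g -: starts with g

The grammar has direct left recursion on: B.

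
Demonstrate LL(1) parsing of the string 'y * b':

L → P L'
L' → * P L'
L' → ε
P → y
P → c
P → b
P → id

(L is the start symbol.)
Stack is shown with the top on the left.

Stack     Input    Action
-------------------------
L $       y * b $  output L → P L'
P L' $    y * b $  output P → y
y L' $    y * b $  match 'y'
L' $      * b $    output L' → * P L'
* P L' $  * b $    match '*'
P L' $    b $      output P → b
b L' $    b $      match 'b'
L' $      $        output L' → ε
$         $        accept

The string is accepted.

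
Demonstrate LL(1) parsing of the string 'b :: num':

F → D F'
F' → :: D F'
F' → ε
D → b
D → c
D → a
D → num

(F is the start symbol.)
LL(1) parsing maintains a stack (initially the start symbol over $) and the input. At each step: if the stack top is a terminal, match it against the current input token; if it is a non-terminal N, replace it with the RHS of M[N, lookahead] (the unique production whose predict set contains the lookahead).

Stack is shown with the top on the left.

Stack      Input       Action
-----------------------------
F $        b :: num $  output F → D F'
D F' $     b :: num $  output D → b
b F' $     b :: num $  match 'b'
F' $       :: num $    output F' → :: D F'
:: D F' $  :: num $    match '::'
D F' $     num $       output D → num
num F' $   num $       match 'num'
F' $       $           output F' → ε
$          $           accept

The string is accepted.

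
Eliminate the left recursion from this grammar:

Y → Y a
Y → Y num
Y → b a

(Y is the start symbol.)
Y → b a Y'
Y' → a Y'
Y' → num Y'
Y' → ε

Y is directly left-recursive. The standard transformation for
  A → A α₁ | ... | A α_m | β₁ | ... | β_n
is
  A  → β₁ A' | ... | β_n A'
  A' → α₁ A' | ... | α_m A' | ε

Y → b a becomes Y → b a Y'
Y → Y a becomes Y' → a Y'
Y → Y num becomes Y' → num Y'
Add Y' → ε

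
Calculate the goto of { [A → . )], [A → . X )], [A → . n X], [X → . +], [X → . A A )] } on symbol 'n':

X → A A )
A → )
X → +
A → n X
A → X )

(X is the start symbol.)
GOTO(I, 'n') = CLOSURE({ [A → αX.β] : [A → α.Xβ] ∈ I, X = 'n' })

Items with dot before 'n', with the dot advanced:
  [A → . n X] → [A → n . X]
Closure of the advanced items:
  [A → n . X] has the dot before X: add [X → . A A )], [X → . +]
  [X → . A A )] has the dot before A: add [A → . )], [A → . n X], [A → . X )]

GOTO = { [A → . )], [A → . X )], [A → . n X], [A → n . X], [X → . +], [X → . A A )] }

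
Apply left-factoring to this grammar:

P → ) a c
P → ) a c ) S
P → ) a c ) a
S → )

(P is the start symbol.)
P → ) a c P'
P' → ε
P' → ) P''
P'' → S
P'' → a
S → )

Left-factoring transforms A → αβ₁ | αβ₂ into A → αA' and A' → β₁ | β₂
(α is the longest common prefix among the alternatives). Repeat until
no nonterminal has two alternatives with a common prefix.

Round 1: P has alternatives sharing prefix ') a c'. Introduce P': P → ) a c P'
  Add: P' → ε
  Add: P' → ) S
  Add: P' → ) a

Round 2: P' has alternatives sharing prefix ')'. Introduce P'': P' → ) P''
  Add: P'' → S
  Add: P'' → a

No remaining common prefixes — done.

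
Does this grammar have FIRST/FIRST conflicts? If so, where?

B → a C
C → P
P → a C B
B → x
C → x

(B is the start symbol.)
FIRST sets of the non-terminals at (or reachable through a nullable prefix from) the front of some alternative:
  FIRST(P) = { 'a' }

Productions for B:
  B → a C: FIRST = { 'a' }
  B → x: FIRST = { 'x' }
Productions for C:
  C → P: FIRST = { 'a' }
  C → x: FIRST = { 'x' }
P has only one production, so no FIRST/FIRST conflict is possible there.

All alternatives of each non-terminal have pairwise disjoint FIRST sets.

Answer: No FIRST/FIRST conflicts.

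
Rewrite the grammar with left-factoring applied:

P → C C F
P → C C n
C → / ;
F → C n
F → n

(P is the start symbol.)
Left-factoring transforms A → αβ₁ | αβ₂ into A → αA' and A' → β₁ | β₂
(α is the longest common prefix among the alternatives). Repeat until
no nonterminal has two alternatives with a common prefix.

Round 1: P has alternatives sharing prefix 'C C'. Introduce P': P → C C P'
  Add: P' → F
  Add: P' → n

No remaining common prefixes — done.

Resulting grammar:
P → C C P'
P' → F
P' → n
C → / ;
F → C n
F → n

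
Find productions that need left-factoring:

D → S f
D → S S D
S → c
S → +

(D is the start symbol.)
Yes, D has productions with common prefix 'S'

Left-factoring is needed when two productions for the same non-terminal
share a common prefix on the right-hand side.

Productions for D:
  D → S f
  D → S S D
Productions for S:
  S → c
  S → +

Found common prefix 'S' in productions for D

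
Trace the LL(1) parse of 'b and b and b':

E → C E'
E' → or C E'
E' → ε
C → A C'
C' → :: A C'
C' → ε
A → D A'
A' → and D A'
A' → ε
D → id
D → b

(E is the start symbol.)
LL(1) parsing maintains a stack (initially the start symbol over $) and the input. At each step: if the stack top is a terminal, match it against the current input token; if it is a non-terminal N, replace it with the RHS of M[N, lookahead] (the unique production whose predict set contains the lookahead).

Stack is shown with the top on the left.

Stack             Input            Action
-----------------------------------------
E $               b and b and b $  output E → C E'
C E' $            b and b and b $  output C → A C'
A C' E' $         b and b and b $  output A → D A'
D A' C' E' $      b and b and b $  output D → b
b A' C' E' $      b and b and b $  match 'b'
A' C' E' $        and b and b $    output A' → and D A'
and D A' C' E' $  and b and b $    match 'and'
D A' C' E' $      b and b $        output D → b
b A' C' E' $      b and b $        match 'b'
A' C' E' $        and b $          output A' → and D A'
and D A' C' E' $  and b $          match 'and'
D A' C' E' $      b $              output D → b
b A' C' E' $      b $              match 'b'
A' C' E' $        $                output A' → ε
C' E' $           $                output C' → ε
E' $              $                output E' → ε
$                 $                accept

The string is accepted.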